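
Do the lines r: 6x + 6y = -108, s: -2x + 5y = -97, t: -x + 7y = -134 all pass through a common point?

Yes

The three lines meet at one point iff the augmented coefficient matrix [aᵢ bᵢ cᵢ] has rank < 3, i.e. its determinant vanishes.
Here the determinant is 0.
It vanishes, so the lines are concurrent at (1, -19).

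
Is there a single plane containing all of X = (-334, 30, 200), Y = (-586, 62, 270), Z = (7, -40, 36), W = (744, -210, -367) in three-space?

The four points are coplanar iff the 3×3 determinant with rows XY, XZ, XW is zero.
Rows: (-252, 32, 70), (341, -70, -164), (1078, -240, -567).
Expanding along the first row: (-252)(330) − (32)(-16555) + (70)(-6380) = 0.
Zero determinant ⇒ coplanar.

Yes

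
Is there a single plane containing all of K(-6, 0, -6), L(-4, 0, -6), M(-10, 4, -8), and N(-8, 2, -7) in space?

With K as base: KL = (2, 0, 0), KM = (-4, 4, -2), KN = (-2, 2, -1).
KM × KN = (0, 0, 0).
KL · (KM × KN) = 0.
The scalar triple product vanishes, so the four points are coplanar.

Yes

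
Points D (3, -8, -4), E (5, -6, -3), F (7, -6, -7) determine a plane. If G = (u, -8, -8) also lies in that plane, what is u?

A normal to the plane is n = DE × DF = (-8, 10, -4).
G lies in the plane iff n · DG = 0.
This gives (-8)u + (40) = 0, so u = 5.

5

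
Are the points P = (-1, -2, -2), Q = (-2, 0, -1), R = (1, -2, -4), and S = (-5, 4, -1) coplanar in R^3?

With P as base: PQ = (-1, 2, 1), PR = (2, 0, -2), PS = (-4, 6, 1).
PR × PS = (12, 6, 12).
PQ · (PR × PS) = 12.
Since 12 ≠ 0, the four points are not coplanar.

No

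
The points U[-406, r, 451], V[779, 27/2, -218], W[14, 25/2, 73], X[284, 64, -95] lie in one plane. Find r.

-159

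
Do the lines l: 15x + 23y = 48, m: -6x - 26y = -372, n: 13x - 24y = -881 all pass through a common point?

Intersecting l and m: solving the 2×2 system gives (x, y) = (-29, 21).
Substitute into n: (13)(-29) + (-24)(21) = -881.
This equals -881, so (-29, 21) lies on all three lines and they are concurrent.

Yes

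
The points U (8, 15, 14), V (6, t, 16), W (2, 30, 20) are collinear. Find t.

Direction UW = (-6, 15, 6). From the x-coordinate of V, the parameter along the line is τ = (6 − 8)/(-6) = 1/3.
Then t = 15 + 1/3·(15) = 20.

20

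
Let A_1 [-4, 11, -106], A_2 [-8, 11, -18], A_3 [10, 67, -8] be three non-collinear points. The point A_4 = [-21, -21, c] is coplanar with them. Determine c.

36

A normal to the plane is n = A_1A_2 × A_1A_3 = (-4928, 1624, -224).
A_4 lies in the plane iff n · A_1A_4 = 0.
This gives (-224)c + (8064) = 0, so c = 36.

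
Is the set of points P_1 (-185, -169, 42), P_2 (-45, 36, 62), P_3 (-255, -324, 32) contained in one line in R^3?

No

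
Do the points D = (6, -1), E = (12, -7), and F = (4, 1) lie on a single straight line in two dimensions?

Yes

DE = (6, -6), DF = (-2, 2).
Checking proportionality: DF = -1/3·DE, so the vectors are parallel and the points are collinear.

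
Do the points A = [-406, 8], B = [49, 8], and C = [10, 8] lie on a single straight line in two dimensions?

AB = (455, 0), AC = (416, 0).
Checking proportionality: AC = 32/35·AB, so the vectors are parallel and the points are collinear.

Yes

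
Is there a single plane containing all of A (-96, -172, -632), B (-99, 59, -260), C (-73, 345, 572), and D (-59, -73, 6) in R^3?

Yes

With A as base: AB = (-3, 231, 372), AC = (23, 517, 1204), AD = (37, 99, 638).
AC × AD = (210650, 29874, -16852).
AB · (AC × AD) = 0.
The scalar triple product vanishes, so the four points are coplanar.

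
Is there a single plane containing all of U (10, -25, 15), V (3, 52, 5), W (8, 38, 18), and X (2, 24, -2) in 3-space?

Yes

A normal to the plane through U, V, W is n = UV × UW = (861, 41, -287).
The plane has equation n·P = 3280. For X: n·X = 3280.
Equal, so X lies in the plane and all four are coplanar.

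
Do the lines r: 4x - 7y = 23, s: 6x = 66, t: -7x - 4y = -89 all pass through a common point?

Yes

Intersecting r and s: solving the 2×2 system gives (x, y) = (11, 3).
Substitute into t: (-7)(11) + (-4)(3) = -89.
This equals -89, so (11, 3) lies on all three lines and they are concurrent.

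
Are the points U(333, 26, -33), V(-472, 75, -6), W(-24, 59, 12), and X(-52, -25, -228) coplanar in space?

No

With U as base: UV = (-805, 49, 27), UW = (-357, 33, 45), UX = (-385, -51, -195).
UW × UX = (-4140, -86940, 30912).
UV · (UW × UX) = -92736.
Since -92736 ≠ 0, the four points are not coplanar.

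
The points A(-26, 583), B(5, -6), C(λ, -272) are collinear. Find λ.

The three points are collinear iff det[AB; AC] = 0.
This determinant is linear in λ: (589)λ + (-11191) = 0, so λ = 19.

19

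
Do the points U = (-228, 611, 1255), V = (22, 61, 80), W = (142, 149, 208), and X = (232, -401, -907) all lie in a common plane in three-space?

Yes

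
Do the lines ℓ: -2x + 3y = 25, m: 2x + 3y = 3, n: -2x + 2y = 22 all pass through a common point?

The three lines meet at one point iff the augmented coefficient matrix [aᵢ bᵢ cᵢ] has rank < 3, i.e. its determinant vanishes.
Here the determinant is -20.
Nonzero, so no common point exists.

No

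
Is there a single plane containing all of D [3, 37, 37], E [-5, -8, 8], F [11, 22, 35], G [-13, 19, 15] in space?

The four points are coplanar iff the 3×3 determinant with rows DE, DF, DG is zero.
Rows: (-8, -45, -29), (8, -15, -2), (-16, -18, -22).
Expanding along the first row: (-8)(294) − (-45)(-208) + (-29)(-384) = -576.
Nonzero ⇒ not coplanar.

No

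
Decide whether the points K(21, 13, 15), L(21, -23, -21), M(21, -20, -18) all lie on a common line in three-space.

Yes

KL = (0, -36, -36), KM = (0, -33, -33).
Each component of KM is 11/12 times the corresponding component of KL, so KM = 11/12·KL and the points are collinear.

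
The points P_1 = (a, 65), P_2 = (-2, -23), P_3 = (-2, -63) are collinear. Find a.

The three points are collinear iff det[P_1P_2; P_1P_3] = 0.
This determinant is linear in a: (40)a + (80) = 0, so a = -2.

-2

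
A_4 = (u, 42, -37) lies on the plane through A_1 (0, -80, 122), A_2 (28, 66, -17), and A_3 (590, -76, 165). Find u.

-516

The plane through A_1, A_2, A_3 has equation 6834x − 83214y − 86028z = -3838296.
Substituting A_4: (6834)u + (-311952) = -3838296, so u = -516.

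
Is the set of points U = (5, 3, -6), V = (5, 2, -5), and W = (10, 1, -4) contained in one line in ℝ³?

No

UV = (0, -1, 1), UW = (5, -2, 2).
Comparing components 3 and 1: (1)(5) − (0)(2) = 5 ≠ 0, so UV and UW are not parallel and the points are not collinear.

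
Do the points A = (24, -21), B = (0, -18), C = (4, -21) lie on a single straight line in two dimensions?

No

AB = (-24, 3), AC = (-20, 0).
If collinear, AC would be a scalar multiple of AB. But (-24)·(0) ≠ (3)·(-20) (difference 60), so they are not parallel; the points are not collinear.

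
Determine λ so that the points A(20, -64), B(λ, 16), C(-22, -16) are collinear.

Collinearity: (B − A) must be parallel to (C − A) = (-42, 48).
Cross-multiplying the components: (λ − 20)·(48) = (80)·(-42).
Solving gives λ = -50.

-50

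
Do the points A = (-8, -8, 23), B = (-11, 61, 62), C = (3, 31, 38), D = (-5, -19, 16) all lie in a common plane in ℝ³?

No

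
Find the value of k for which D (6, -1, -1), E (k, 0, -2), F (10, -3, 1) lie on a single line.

Direction DF = (4, -2, 2). From the y-coordinate of E, the parameter along the line is τ = (0 − (-1))/(-2) = -1/2.
Then k = 6 + (-1/2)·(4) = 4.

4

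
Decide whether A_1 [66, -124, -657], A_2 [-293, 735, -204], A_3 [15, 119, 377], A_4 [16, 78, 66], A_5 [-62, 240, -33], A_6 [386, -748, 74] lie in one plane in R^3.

No

The plane through A_1, A_2, A_3 has normal n = A_1A_2 × A_1A_3 = (778127, 348103, -43428) and equation n·P = 36723806.
Checking the remaining points: n·A_4 = 36735818, n·A_5 = 36733970, n·A_6 = 36762306.
Since n·A_4 = 36735818 ≠ 36723806, A_4 is off the plane and the points are not all coplanar.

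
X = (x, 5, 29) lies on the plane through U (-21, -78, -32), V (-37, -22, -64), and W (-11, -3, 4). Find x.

The plane through U, V, W has equation 4416x + 256y − 1760z = -56384.
Substituting X: (4416)x + (-49760) = -56384, so x = -3/2.

-3/2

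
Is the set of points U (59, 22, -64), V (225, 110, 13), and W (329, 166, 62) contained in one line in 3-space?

UV = (166, 88, 77), UW = (270, 144, 126).
Comparing components 3 and 1: (77)(270) − (166)(126) = -126 ≠ 0, so UV and UW are not parallel and the points are not collinear.

No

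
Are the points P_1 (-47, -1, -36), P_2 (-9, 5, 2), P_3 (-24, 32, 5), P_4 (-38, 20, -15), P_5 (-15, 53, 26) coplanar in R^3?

The plane through P_1, P_2, P_3 has normal n = P_1P_2 × P_1P_3 = (-1008, -684, 1116) and equation n·P = 7884.
Checking the remaining points: n·P_4 = 7884, n·P_5 = 7884.
All equal 7884, so all 5 points lie in one plane.

Yes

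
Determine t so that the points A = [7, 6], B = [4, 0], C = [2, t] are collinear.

-4

Collinearity: (C − A) must be parallel to (B − A) = (-3, -6).
Cross-multiplying the components: (t − 6)·(-3) = (-5)·(-6).
Solving gives t = -4.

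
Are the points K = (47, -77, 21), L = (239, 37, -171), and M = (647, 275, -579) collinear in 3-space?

No

KL = (192, 114, -192), KM = (600, 352, -600).
Comparing components 2 and 3: (114)(-600) − (-192)(352) = -816 ≠ 0, so KL and KM are not parallel and the points are not collinear.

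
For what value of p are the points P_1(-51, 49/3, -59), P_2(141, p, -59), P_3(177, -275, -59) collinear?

Direction P_1P_3 = (228, -874/3, 0). From the x-coordinate of P_2, the parameter along the line is τ = (141 − (-51))/228 = 16/19.
Then p = 49/3 + 16/19·(-874/3) = -229.

-229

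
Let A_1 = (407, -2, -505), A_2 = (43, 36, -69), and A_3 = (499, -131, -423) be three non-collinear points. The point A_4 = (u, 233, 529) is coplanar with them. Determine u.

-627

A normal to the plane is n = A_1A_2 × A_1A_3 = (59360, 69960, 43460).
A_4 lies in the plane iff n · A_1A_4 = 0.
This gives (59360)u + (37218720) = 0, so u = -627.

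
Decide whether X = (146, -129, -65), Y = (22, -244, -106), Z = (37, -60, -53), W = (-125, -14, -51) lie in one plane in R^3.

No

The four points are coplanar iff the 3×3 determinant with rows XY, XZ, XW is zero.
Rows: (-124, -115, -41), (-109, 69, 12), (-271, 115, 14).
Expanding along the first row: (-124)(-414) − (-115)(1726) + (-41)(6164) = -2898.
Nonzero ⇒ not coplanar.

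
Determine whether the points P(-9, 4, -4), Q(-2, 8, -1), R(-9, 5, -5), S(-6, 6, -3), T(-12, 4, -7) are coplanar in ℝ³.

Yes

The plane through P, Q, R has normal n = PQ × PR = (-7, 7, 7) and equation n·X = 63.
Checking the remaining points: n·S = 63, n·T = 63.
All equal 63, so all 5 points lie in one plane.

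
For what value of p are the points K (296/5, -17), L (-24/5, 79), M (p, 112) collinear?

-134/5

The three points are collinear iff det[KL; KM] = 0.
This determinant is linear in p: (-96)p + (-12864/5) = 0, so p = -134/5.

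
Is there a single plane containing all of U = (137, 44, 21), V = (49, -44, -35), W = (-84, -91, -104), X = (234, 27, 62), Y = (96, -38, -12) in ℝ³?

No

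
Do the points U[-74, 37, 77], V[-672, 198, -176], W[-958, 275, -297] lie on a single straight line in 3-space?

Yes

UV = (-598, 161, -253), UW = (-884, 238, -374).
UV × UW = (0, 0, 0).
The cross product vanishes, so the three points are collinear.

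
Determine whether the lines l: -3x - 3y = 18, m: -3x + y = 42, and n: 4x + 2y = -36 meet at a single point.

Intersecting l and m: solving the 2×2 system gives (x, y) = (-12, 6).
Substitute into n: (4)(-12) + (2)(6) = -36.
This equals -36, so (-12, 6) lies on all three lines and they are concurrent.

Yes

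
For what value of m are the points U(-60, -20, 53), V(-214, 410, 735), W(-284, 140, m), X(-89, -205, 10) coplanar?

745

Coplanarity ⇔ det[UV; UW; UX] = 0.
Expanding, this is linear in m: (-40960)m + (30515200) = 0.
So m = 745.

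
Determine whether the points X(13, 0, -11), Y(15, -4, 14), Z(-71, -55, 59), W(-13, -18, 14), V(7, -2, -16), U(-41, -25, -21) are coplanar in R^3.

The plane through X, Y, Z has normal n = XY × XZ = (1095, -2240, -446) and equation n·P = 19141.
Checking the remaining points: n·W = 19841, n·V = 19281, n·U = 20471.
Since n·W = 19841 ≠ 19141, W is off the plane and the points are not all coplanar.

No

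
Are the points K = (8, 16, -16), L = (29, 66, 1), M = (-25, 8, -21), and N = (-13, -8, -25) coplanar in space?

Yes

The four points are coplanar iff the 3×3 determinant with rows KL, KM, KN is zero.
Rows: (21, 50, 17), (-33, -8, -5), (-21, -24, -9).
Expanding along the first row: (21)(-48) − (50)(192) + (17)(624) = 0.
Zero determinant ⇒ coplanar.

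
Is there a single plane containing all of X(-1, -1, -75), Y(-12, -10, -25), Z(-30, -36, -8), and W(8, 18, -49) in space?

Yes

The four points are coplanar iff the 3×3 determinant with rows XY, XZ, XW is zero.
Rows: (-11, -9, 50), (-29, -35, 67), (9, 19, 26).
Expanding along the first row: (-11)(-2183) − (-9)(-1357) + (50)(-236) = 0.
Zero determinant ⇒ coplanar.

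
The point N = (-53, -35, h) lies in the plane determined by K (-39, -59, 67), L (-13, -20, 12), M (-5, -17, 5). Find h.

The plane through K, L, M has equation −108x − 258y − 234z = 3756.
Substituting N: (-234)h + (14754) = 3756, so h = 47.

47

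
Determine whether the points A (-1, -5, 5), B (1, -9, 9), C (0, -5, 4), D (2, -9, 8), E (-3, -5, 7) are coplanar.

Yes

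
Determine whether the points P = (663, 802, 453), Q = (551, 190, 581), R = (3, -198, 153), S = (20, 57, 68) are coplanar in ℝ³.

A normal to the plane through P, Q, R is n = PQ × PR = (311600, -118080, -291920).
The plane has equation n·X = -20349120. For S: n·S = -20349120.
Equal, so S lies in the plane and all four are coplanar.

Yes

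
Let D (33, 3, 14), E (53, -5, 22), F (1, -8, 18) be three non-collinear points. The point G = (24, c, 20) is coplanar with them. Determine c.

-7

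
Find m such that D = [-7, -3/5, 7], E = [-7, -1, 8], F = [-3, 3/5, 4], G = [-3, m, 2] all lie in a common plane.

7/5

Coplanarity ⇔ det[DE; DF; DG] = 0.
Expanding, this is linear in m: (4)m + (-28/5) = 0.
So m = 7/5.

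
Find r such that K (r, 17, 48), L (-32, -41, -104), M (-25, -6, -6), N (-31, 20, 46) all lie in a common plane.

-26

The points are coplanar iff KL · (KM × KN) = 0.
Expanding, this is linear in r: (728)r + (18928) = 0.
So r = -26.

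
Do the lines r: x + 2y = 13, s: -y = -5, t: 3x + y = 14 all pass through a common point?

Yes

The three lines meet at one point iff the augmented coefficient matrix [aᵢ bᵢ cᵢ] has rank < 3, i.e. its determinant vanishes.
Here the determinant is 0.
It vanishes, so the lines are concurrent at (3, 5).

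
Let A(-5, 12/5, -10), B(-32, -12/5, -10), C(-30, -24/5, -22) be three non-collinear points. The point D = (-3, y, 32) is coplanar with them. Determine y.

62/5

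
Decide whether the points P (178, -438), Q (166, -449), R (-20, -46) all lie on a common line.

No

PQ = (-12, -11), PR = (-198, 392).
Twice the signed area of △PQR is (-12)(392) − (-11)(-198) = -6882.
The area is nonzero, so the three points are not collinear.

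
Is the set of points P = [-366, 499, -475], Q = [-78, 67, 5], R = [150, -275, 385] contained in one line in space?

Yes

PQ = (288, -432, 480), PR = (516, -774, 860).
PQ × PR = (0, 0, 0).
The cross product vanishes, so the three points are collinear.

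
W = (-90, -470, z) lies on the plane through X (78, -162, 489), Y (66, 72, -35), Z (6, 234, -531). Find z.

705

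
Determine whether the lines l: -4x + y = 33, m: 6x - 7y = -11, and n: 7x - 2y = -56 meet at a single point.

The three lines meet at one point iff the augmented coefficient matrix [aᵢ bᵢ cᵢ] has rank < 3, i.e. its determinant vanishes.
Here the determinant is 0.
It vanishes, so the lines are concurrent at (-10, -7).

Yes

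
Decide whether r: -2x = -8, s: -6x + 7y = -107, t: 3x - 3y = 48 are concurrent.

Lines aᵢx + bᵢy = cᵢ with pairwise distinct directions are concurrent exactly when det[aᵢ bᵢ cᵢ] = 0.
Here the determinant is -6.
Nonzero, so no common point exists.

No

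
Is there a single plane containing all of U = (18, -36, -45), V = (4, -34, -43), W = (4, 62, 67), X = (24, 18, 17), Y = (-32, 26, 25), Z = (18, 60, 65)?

The plane through U, V, W has normal n = UV × UW = (28, 1540, -1344) and equation n·P = 5544.
Checking the remaining points: n·X = 5544, n·Y = 5544, n·Z = 5544.
All equal 5544, so all 6 points lie in one plane.

Yes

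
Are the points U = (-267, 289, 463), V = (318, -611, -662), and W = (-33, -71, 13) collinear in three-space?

Yes

UV = (585, -900, -1125), UW = (234, -360, -450).
UV × UW = (0, 0, 0).
The cross product vanishes, so the three points are collinear.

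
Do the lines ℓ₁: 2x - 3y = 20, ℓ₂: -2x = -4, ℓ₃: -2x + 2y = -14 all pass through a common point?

No

Intersecting ℓ₁ and ℓ₂: solving the 2×2 system gives (x, y) = (2, -16/3).
Substitute into ℓ₃: (-2)(2) + (2)(-16/3) = -44/3.
But ℓ₃ requires -14 ≠ -44/3, so the three lines have no common point.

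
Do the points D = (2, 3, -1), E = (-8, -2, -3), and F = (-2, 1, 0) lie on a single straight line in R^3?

No

DE = (-10, -5, -2), DF = (-4, -2, 1).
DE × DF = (-9, 18, 0).
The cross product is nonzero, so the points do not lie on one line.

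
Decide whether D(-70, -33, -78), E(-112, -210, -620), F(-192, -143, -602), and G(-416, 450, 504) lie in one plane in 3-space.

A normal to the plane through D, E, F is n = DE × DF = (33128, 44116, -16974).
The plane has equation n·P = -2450816. For G: n·G = -2483944.
-2483944 ≠ -2450816, so G is off the plane.

No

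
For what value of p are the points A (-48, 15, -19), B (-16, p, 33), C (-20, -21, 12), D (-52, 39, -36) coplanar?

-51

Coplanarity ⇔ det[AB; AC; AD] = 0.
Expanding, this is linear in p: (352)p + (17952) = 0.
So p = -51.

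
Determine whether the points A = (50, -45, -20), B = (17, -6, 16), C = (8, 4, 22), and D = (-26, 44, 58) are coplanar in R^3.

With A as base: AB = (-33, 39, 36), AC = (-42, 49, 42), AD = (-76, 89, 78).
AC × AD = (84, 84, -14).
AB · (AC × AD) = 0.
The scalar triple product vanishes, so the four points are coplanar.

Yes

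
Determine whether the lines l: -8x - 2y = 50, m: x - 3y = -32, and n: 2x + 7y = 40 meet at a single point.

The three lines meet at one point iff the augmented coefficient matrix [aᵢ bᵢ cᵢ] has rank < 3, i.e. its determinant vanishes.
Here the determinant is 26.
Nonzero, so no common point exists.

No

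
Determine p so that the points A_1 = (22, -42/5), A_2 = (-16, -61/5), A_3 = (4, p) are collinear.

Collinearity: (A_3 − A_1) must be parallel to (A_2 − A_1) = (-38, -19/5).
Cross-multiplying the components: (p − (-42/5))·(-38) = (-18)·(-19/5).
Solving gives p = -51/5.

-51/5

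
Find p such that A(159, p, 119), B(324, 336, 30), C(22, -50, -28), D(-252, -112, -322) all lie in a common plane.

The points are coplanar iff AB · (AC × AD) = 0.
Expanding, this is linear in p: (72896)p + (1385024) = 0.
So p = -19.

-19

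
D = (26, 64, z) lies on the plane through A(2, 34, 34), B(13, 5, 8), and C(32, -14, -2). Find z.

Coplanarity requires AB · (AC × AD) = 0.
AB = (11, -29, -26), AC = (30, -48, -36); the triple product is linear in z with coefficient 342 and constant term -28044.
Setting it to zero: z = 82.

82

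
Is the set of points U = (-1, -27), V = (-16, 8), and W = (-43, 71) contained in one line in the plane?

Yes

UV = (-15, 35), UW = (-42, 98).
Twice the signed area of △UVW is (-15)(98) − (35)(-42) = 0.
The triangle is degenerate (zero area), so the points are collinear.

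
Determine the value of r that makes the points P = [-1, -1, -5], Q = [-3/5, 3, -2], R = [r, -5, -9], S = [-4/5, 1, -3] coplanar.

-7/5

Normal to plane PQS: n = (2, -1/5, 0); plane equation n·X = -9/5.
Requiring n·R = -9/5: (2)r + (1) = -9/5.
So r = -7/5.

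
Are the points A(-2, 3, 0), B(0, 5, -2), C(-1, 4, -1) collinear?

AB = (2, 2, -2), AC = (1, 1, -1).
Each component of AC is 1/2 times the corresponding component of AB, so AC = 1/2·AB and the points are collinear.

Yes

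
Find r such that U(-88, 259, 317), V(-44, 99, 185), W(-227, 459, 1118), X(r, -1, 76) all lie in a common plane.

The points are coplanar iff UV · (UW × UX) = 0.
Expanding, this is linear in r: (-101760)r + (-1322880) = 0.
So r = -13.

-13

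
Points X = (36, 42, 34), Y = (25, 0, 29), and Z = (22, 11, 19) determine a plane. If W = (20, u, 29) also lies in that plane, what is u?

A normal to the plane is n = XY × XZ = (475, -95, -247).
W lies in the plane iff n · XW = 0.
This gives (-95)u + (-2375) = 0, so u = -25.

-25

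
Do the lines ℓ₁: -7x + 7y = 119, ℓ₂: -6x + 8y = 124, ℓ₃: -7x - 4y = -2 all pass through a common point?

Yes

Intersecting ℓ₁ and ℓ₂: solving the 2×2 system gives (x, y) = (-6, 11).
Substitute into ℓ₃: (-7)(-6) + (-4)(11) = -2.
This equals -2, so (-6, 11) lies on all three lines and they are concurrent.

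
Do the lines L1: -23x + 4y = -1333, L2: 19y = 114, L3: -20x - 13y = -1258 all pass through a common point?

Yes

Intersecting L1 and L2: solving the 2×2 system gives (x, y) = (59, 6).
Substitute into L3: (-20)(59) + (-13)(6) = -1258.
This equals -1258, so (59, 6) lies on all three lines and they are concurrent.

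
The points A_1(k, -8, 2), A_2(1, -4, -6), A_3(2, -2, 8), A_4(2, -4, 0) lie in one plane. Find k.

5

Coplanarity ⇔ det[A_1A_2; A_1A_3; A_1A_4] = 0.
Expanding, this is linear in k: (-12)k + (60) = 0.
So k = 5.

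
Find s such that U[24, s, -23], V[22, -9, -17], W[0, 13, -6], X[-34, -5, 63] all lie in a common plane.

Coplanarity ⇔ det[UV; UW; UX] = 0.
Expanding, this is linear in s: (-1144)s + (-6864) = 0.
So s = -6.

-6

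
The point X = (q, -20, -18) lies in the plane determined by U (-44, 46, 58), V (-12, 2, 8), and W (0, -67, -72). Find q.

Coplanarity requires UV · (UW × UX) = 0.
UV = (32, -44, -50), UW = (44, -113, -130); the triple product is linear in q with coefficient 70 and constant term 1400.
Setting it to zero: q = -20.

-20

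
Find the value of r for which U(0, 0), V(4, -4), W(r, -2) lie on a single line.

2

The three points are collinear iff det[UV; UW] = 0.
This determinant is linear in r: (4)r + (-8) = 0, so r = 2.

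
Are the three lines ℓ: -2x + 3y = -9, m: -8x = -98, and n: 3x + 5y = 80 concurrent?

No

Intersecting ℓ and m: solving the 2×2 system gives (x, y) = (49/4, 31/6).
Substitute into n: (3)(49/4) + (5)(31/6) = 751/12.
But n requires 80 ≠ 751/12, so the three lines have no common point.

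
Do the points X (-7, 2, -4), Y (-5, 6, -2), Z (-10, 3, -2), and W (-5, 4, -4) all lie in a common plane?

No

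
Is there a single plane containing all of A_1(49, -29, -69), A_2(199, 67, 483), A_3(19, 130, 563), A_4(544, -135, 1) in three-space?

With A_1 as base: A_1A_2 = (150, 96, 552), A_1A_3 = (-30, 159, 632), A_1A_4 = (495, -106, 70).
A_1A_3 × A_1A_4 = (78122, 314940, -75525).
A_1A_2 · (A_1A_3 × A_1A_4) = 262740.
Since 262740 ≠ 0, the four points are not coplanar.

No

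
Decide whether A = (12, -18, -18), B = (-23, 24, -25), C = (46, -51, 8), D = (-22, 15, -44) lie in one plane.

Yes

A normal to the plane through A, B, C is n = AB × AC = (861, 672, -273).
The plane has equation n·P = 3150. For D: n·D = 3150.
Equal, so D lies in the plane and all four are coplanar.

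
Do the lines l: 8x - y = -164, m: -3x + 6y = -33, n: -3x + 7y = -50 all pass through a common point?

No

Intersecting l and m: solving the 2×2 system gives (x, y) = (-113/5, -84/5).
Substitute into n: (-3)(-113/5) + (7)(-84/5) = -249/5.
But n requires -50 ≠ -249/5, so the three lines have no common point.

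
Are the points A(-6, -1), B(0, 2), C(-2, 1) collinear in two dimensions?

Yes

AB = (6, 3), AC = (4, 2).
det[AB; AC] = (6)(2) − (3)(4) = 0.
The determinant is zero, so the points are collinear.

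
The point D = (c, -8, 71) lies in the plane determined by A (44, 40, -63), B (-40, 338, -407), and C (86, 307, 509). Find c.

68

The plane through A, B, C has equation 262304x + 33600y − 34944z = 15086848.
Substituting D: (262304)c + (-2749824) = 15086848, so c = 68.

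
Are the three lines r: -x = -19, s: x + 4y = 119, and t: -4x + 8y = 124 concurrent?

Intersecting r and s: solving the 2×2 system gives (x, y) = (19, 25).
Substitute into t: (-4)(19) + (8)(25) = 124.
This equals 124, so (19, 25) lies on all three lines and they are concurrent.

Yes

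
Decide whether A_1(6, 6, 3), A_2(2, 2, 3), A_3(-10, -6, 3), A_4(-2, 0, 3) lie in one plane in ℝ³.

A normal to the plane through A_1, A_2, A_3 is n = A_1A_2 × A_1A_3 = (0, 0, -16).
The plane has equation n·P = -48. For A_4: n·A_4 = -48.
Equal, so A_4 lies in the plane and all four are coplanar.

Yes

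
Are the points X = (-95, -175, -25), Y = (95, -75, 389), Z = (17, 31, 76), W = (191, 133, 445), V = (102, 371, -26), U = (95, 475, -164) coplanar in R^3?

No

The plane through X, Y, Z has normal n = XY × XZ = (-75184, 27178, 27940) and equation n·P = 1687830.
Checking the remaining points: n·W = 1687830, n·V = 1687830, n·U = 1184910.
Since n·U = 1184910 ≠ 1687830, U is off the plane and the points are not all coplanar.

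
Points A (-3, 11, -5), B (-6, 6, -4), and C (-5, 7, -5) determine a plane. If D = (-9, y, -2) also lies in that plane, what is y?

The plane through A, B, C has equation 4x − 2y + 2z = -44.
Substituting D: (-2)y + (-40) = -44, so y = 2.

2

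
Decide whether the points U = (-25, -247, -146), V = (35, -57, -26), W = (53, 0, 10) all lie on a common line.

Yes

UV = (60, 190, 120), UW = (78, 247, 156).
Each component of UW is 13/10 times the corresponding component of UV, so UW = 13/10·UV and the points are collinear.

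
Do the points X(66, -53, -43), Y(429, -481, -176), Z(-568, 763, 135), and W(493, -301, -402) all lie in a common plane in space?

Yes

A normal to the plane through X, Y, Z is n = XY × XZ = (32344, 19708, 24856).
The plane has equation n·P = 21372. For W: n·W = 21372.
Equal, so W lies in the plane and all four are coplanar.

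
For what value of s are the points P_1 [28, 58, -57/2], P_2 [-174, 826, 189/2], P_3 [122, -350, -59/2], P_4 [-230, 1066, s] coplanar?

The points are coplanar iff P_1P_2 · (P_1P_3 × P_1P_4) = 0.
Expanding, this is linear in s: (10224)s + (-1007064) = 0.
So s = 197/2.

197/2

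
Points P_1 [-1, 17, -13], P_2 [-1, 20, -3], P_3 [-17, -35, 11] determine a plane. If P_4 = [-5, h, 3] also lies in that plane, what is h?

7

The plane through P_1, P_2, P_3 has equation 592x − 160y + 48z = -3936.
Substituting P_4: (-160)h + (-2816) = -3936, so h = 7.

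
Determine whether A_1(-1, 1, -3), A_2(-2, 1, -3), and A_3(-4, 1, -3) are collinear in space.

A_1A_2 = (-1, 0, 0), A_1A_3 = (-3, 0, 0).
Each component of A_1A_3 is 3 times the corresponding component of A_1A_2, so A_1A_3 = 3·A_1A_2 and the points are collinear.

Yes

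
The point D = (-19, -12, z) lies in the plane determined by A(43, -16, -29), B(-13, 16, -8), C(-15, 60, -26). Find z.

8

The plane through A, B, C has equation −1500x − 1050y − 2400z = 21900.
Substituting D: (-2400)z + (41100) = 21900, so z = 8.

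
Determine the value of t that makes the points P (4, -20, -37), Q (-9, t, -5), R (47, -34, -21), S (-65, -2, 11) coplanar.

-18

Normal to plane PRS: n = (-960, -3168, -192); plane equation n·X = 66624.
Requiring n·Q = 66624: (-3168)t + (9600) = 66624.
So t = -18.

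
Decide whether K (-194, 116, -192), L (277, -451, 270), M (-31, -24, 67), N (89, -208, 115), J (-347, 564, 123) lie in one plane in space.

The plane through K, L, M has normal n = KL × KM = (-82173, -46683, 26481) and equation n·P = 5441982.
Checking the remaining points: n·N = 5441982, n·J = 5441982.
All equal 5441982, so all 5 points lie in one plane.

Yes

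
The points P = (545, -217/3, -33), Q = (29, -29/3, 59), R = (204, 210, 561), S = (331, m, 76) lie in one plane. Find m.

Normal to plane PQR: n = (33748/3, 275132, -372944/3); plane equation n·X = -9667944.
Requiring n·S = -9667944: (275132)m + (-17173156/3) = -9667944.
So m = -43/3.

-43/3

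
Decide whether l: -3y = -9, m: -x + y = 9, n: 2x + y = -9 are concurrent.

Yes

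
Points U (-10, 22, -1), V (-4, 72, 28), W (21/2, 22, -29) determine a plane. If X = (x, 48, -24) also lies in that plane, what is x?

The plane through U, V, W has equation −1400x + (1525/2)y − 1025z = 31800.
Substituting X: (-1400)x + (61200) = 31800, so x = 21.

21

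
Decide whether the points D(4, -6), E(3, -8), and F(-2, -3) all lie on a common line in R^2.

No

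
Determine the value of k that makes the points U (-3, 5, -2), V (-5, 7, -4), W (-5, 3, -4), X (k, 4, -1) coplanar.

-2

Coplanarity ⇔ det[UV; UW; UX] = 0.
Expanding, this is linear in k: (-8)k + (-16) = 0.
So k = -2.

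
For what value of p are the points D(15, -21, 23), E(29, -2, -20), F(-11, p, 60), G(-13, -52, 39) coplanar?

The points are coplanar iff DE · (DF × DG) = 0.
Expanding, this is linear in p: (-980)p + (-50960) = 0.
So p = -52.

-52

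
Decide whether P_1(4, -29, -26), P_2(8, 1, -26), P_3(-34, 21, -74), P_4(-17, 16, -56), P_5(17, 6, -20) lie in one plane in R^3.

No

The plane through P_1, P_2, P_3 has normal n = P_1P_2 × P_1P_3 = (-1440, 192, 1340) and equation n·P = -46168.
Checking the remaining points: n·P_4 = -47488, n·P_5 = -50128.
Since n·P_4 = -47488 ≠ -46168, P_4 is off the plane and the points are not all coplanar.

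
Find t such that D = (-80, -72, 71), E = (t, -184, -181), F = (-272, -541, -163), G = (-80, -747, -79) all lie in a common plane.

-416

Normal to plane DFG: n = (-87600, -28800, 129600); plane equation n·P = 18283200.
Requiring n·E = 18283200: (-87600)t + (-18158400) = 18283200.
So t = -416.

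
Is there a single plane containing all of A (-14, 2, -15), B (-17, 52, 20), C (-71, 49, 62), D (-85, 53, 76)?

With A as base: AB = (-3, 50, 35), AC = (-57, 47, 77), AD = (-71, 51, 91).
AC × AD = (350, -280, 430).
AB · (AC × AD) = 0.
The scalar triple product vanishes, so the four points are coplanar.

Yes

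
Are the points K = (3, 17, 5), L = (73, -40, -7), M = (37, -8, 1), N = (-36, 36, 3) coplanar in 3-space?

Yes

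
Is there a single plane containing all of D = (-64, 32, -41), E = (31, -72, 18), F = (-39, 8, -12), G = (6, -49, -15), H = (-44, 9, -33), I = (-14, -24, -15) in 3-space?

Yes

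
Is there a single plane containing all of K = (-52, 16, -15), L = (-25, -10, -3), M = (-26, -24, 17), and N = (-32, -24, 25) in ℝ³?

No

The four points are coplanar iff the 3×3 determinant with rows KL, KM, KN is zero.
Rows: (27, -26, 12), (26, -40, 32), (20, -40, 40).
Expanding along the first row: (27)(-320) − (-26)(400) + (12)(-240) = -1120.
Nonzero ⇒ not coplanar.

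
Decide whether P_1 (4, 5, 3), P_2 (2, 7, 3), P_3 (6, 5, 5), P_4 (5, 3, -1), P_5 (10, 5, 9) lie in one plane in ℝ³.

No

The plane through P_1, P_2, P_3 has normal n = P_1P_2 × P_1P_3 = (4, 4, -4) and equation n·P = 24.
Checking the remaining points: n·P_4 = 36, n·P_5 = 24.
Since n·P_4 = 36 ≠ 24, P_4 is off the plane and the points are not all coplanar.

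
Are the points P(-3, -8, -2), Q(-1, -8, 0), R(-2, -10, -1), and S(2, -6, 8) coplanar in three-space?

No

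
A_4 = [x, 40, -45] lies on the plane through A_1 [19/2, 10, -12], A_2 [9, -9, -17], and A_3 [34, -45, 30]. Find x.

A normal to the plane is n = A_1A_2 × A_1A_3 = (-1073, -203/2, 493).
A_4 lies in the plane iff n · A_1A_4 = 0.
This gives (-1073)x + (-18241/2) = 0, so x = -17/2.

-17/2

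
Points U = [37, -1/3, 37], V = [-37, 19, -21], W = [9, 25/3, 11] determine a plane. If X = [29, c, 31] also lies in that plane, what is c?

A normal to the plane is n = UV × UW = (0, -300, -100).
X lies in the plane iff n · UX = 0.
This gives (-300)c + (500) = 0, so c = 5/3.

5/3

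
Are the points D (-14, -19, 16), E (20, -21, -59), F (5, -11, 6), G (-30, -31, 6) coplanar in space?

With D as base: DE = (34, -2, -75), DF = (19, 8, -10), DG = (-16, -12, -10).
DF × DG = (-200, 350, -100).
DE · (DF × DG) = 0.
The scalar triple product vanishes, so the four points are coplanar.

Yes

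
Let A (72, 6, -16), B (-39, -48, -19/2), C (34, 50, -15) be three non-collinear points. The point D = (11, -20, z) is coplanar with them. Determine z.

A normal to the plane is n = AB × AC = (-340, -136, -6936).
D lies in the plane iff n · AD = 0.
This gives (-6936)z + (-86700) = 0, so z = -25/2.

-25/2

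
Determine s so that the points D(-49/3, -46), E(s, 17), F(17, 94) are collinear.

The three points are collinear iff det[DE; DF] = 0.
This determinant is linear in s: (140)s + (560/3) = 0, so s = -4/3.

-4/3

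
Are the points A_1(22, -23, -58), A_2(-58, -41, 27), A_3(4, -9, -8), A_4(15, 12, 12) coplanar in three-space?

The four points are coplanar iff the 3×3 determinant with rows A_1A_2, A_1A_3, A_1A_4 is zero.
Rows: (-80, -18, 85), (-18, 14, 50), (-7, 35, 70).
Expanding along the first row: (-80)(-770) − (-18)(-910) + (85)(-532) = 0.
Zero determinant ⇒ coplanar.

Yes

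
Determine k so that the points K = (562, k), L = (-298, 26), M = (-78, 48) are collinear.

Collinearity: (K − L) must be parallel to (M − L) = (220, 22).
Cross-multiplying the components: (k − 26)·(220) = (860)·(22).
Solving gives k = 112.

112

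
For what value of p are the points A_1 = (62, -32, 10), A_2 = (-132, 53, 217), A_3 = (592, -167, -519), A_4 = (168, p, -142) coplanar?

The points are coplanar iff A_1A_2 · (A_1A_3 × A_1A_4) = 0.
Expanding, this is linear in p: (7084)p + (1289288) = 0.
So p = -182.

-182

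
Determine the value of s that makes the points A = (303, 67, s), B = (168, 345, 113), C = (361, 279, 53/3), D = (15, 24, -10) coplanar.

-77

Coplanarity ⇔ det[AB; AC; AD] = 0.
Expanding, this is linear in s: (72051)s + (5547927) = 0.
So s = -77.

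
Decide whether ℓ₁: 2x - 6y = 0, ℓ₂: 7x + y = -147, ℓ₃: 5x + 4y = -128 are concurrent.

No

Intersecting ℓ₁ and ℓ₂: solving the 2×2 system gives (x, y) = (-441/22, -147/22).
Substitute into ℓ₃: (5)(-441/22) + (4)(-147/22) = -2793/22.
But ℓ₃ requires -128 ≠ -2793/22, so the three lines have no common point.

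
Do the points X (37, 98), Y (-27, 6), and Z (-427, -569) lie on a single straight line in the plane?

XY = (-64, -92), XZ = (-464, -667).
Checking proportionality: XZ = 29/4·XY, so the vectors are parallel and the points are collinear.

Yes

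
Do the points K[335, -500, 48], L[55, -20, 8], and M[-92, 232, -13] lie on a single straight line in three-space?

KL = (-280, 480, -40), KM = (-427, 732, -61).
Each component of KM is 61/40 times the corresponding component of KL, so KM = 61/40·KL and the points are collinear.

Yes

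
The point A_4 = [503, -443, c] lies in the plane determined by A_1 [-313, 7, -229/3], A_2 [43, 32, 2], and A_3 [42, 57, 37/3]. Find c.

-331/3

A normal to the plane is n = A_1A_2 × A_1A_3 = (-1700, -3757, 8925).
A_4 lies in the plane iff n · A_1A_4 = 0.
This gives (8925)c + (984725) = 0, so c = -331/3.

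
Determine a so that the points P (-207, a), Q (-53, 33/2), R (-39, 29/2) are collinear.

Collinearity: (P − Q) must be parallel to (R − Q) = (14, -2).
Cross-multiplying the components: (a − 33/2)·(14) = (-154)·(-2).
Solving gives a = 77/2.

77/2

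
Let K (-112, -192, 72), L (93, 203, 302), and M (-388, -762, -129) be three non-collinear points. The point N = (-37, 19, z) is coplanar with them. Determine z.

-33

The plane through K, L, M has equation 51705x − 22275y − 7830z = -2077920.
Substituting N: (-7830)z + (-2336310) = -2077920, so z = -33.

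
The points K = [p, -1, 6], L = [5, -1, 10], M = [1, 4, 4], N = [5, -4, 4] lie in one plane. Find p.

Coplanarity ⇔ det[KL; KM; KN] = 0.
Expanding, this is linear in p: (48)p + (-192) = 0.
So p = 4.

4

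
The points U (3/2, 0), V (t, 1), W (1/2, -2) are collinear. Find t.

2

The three points are collinear iff det[UV; UW] = 0.
This determinant is linear in t: (-2)t + (4) = 0, so t = 2.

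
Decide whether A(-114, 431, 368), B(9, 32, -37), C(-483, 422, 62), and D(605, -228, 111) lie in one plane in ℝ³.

Yes

With A as base: AB = (123, -399, -405), AC = (-369, -9, -306), AD = (719, -659, -257).
AC × AD = (-199341, -314847, 249642).
AB · (AC × AD) = 0.
The scalar triple product vanishes, so the four points are coplanar.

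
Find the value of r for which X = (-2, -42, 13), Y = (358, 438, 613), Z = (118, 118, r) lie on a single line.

213

Direction XY = (360, 480, 600). From the x-coordinate of Z, the parameter along the line is τ = (118 − (-2))/360 = 1/3.
Then r = 13 + 1/3·(600) = 213.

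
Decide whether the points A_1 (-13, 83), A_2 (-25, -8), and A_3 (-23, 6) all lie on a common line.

A_1A_2 = (-12, -91), A_1A_3 = (-10, -77).
If collinear, A_1A_3 would be a scalar multiple of A_1A_2. But (-12)·(-77) ≠ (-91)·(-10) (difference 14), so they are not parallel; the points are not collinear.

No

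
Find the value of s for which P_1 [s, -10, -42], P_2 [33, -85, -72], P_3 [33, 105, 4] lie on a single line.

33

Direction P_2P_3 = (0, 190, 76). From the y-coordinate of P_1, the parameter along the line is τ = (-10 − (-85))/190 = 15/38.
Then s = 33 + 15/38·(0) = 33.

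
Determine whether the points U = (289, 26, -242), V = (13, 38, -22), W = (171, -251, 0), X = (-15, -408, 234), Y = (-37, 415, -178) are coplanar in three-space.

No

The plane through U, V, W has normal n = UV × UW = (63844, 40832, 77868) and equation n·P = 668492.
Checking the remaining points: n·X = 603996, n·Y = 722548.
Since n·X = 603996 ≠ 668492, X is off the plane and the points are not all coplanar.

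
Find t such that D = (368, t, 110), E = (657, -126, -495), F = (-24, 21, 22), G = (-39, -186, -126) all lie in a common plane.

The points are coplanar iff DE · (DF × DG) = 0.
Expanding, this is linear in t: (108543)t + (-48301635) = 0.
So t = 445.

445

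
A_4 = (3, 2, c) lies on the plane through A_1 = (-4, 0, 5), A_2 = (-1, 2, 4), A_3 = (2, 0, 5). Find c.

The plane through A_1, A_2, A_3 has equation −6y − 12z = -60.
Substituting A_4: (-12)c + (-12) = -60, so c = 4.

4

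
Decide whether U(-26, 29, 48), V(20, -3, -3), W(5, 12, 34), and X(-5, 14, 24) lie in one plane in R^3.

The four points are coplanar iff the 3×3 determinant with rows UV, UW, UX is zero.
Rows: (46, -32, -51), (31, -17, -14), (21, -15, -24).
Expanding along the first row: (46)(198) − (-32)(-450) + (-51)(-108) = 216.
Nonzero ⇒ not coplanar.

No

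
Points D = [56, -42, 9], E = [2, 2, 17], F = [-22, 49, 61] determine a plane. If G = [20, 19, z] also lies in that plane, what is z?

A normal to the plane is n = DE × DF = (1560, 2184, -1482).
G lies in the plane iff n · DG = 0.
This gives (-1482)z + (90402) = 0, so z = 61.

61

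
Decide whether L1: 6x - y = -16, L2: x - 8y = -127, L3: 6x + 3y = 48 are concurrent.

No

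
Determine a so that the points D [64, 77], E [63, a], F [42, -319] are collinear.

59

Collinearity: (E − D) must be parallel to (F − D) = (-22, -396).
Cross-multiplying the components: (a − 77)·(-22) = (-1)·(-396).
Solving gives a = 59.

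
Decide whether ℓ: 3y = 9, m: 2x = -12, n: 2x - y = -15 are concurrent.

The three lines meet at one point iff the augmented coefficient matrix [aᵢ bᵢ cᵢ] has rank < 3, i.e. its determinant vanishes.
Here the determinant is 0.
It vanishes, so the lines are concurrent at (-6, 3).

Yes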